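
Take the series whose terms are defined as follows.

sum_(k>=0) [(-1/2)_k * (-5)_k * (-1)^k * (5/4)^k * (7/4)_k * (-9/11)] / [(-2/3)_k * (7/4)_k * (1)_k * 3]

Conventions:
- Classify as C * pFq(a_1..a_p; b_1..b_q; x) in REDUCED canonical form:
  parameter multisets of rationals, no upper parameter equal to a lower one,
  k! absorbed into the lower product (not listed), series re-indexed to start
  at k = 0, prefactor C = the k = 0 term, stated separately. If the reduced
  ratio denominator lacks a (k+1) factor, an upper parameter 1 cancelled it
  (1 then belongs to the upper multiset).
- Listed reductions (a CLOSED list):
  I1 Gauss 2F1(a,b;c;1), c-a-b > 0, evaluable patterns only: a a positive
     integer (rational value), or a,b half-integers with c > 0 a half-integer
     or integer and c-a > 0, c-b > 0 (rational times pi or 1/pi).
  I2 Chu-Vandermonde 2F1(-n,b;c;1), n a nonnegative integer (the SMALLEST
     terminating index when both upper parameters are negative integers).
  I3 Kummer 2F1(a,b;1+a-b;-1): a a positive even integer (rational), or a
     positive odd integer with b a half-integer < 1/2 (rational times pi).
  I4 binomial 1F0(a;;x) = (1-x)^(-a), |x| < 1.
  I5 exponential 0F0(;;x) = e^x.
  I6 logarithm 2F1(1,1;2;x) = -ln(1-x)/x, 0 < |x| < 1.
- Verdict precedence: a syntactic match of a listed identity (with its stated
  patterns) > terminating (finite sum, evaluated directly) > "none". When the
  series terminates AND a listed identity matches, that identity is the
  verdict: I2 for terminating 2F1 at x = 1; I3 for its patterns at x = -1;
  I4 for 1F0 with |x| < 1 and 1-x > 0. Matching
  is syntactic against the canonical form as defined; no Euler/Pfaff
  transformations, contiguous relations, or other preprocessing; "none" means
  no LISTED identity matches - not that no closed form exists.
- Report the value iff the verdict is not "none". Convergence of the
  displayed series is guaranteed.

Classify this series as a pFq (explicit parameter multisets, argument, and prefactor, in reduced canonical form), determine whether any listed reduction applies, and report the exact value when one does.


x = -5/4 here; the reduced form reads 2F1, upper {-5, -1/2}, lower {-2/3}, C = -3/11. Verdict: terminating - upper -5 stops the sum at k = 5; the 6 terms are added exactly. Its exact value is -758406273/40370176.

The tell: with t_0 = -3/11, (1)_k (C = -3/11, x = -5/4) is k! itself.
Ratio: r(k) = (-5/4) * (k-5) (k-1/2) / [(k-2/3) (k+1)] - rational in k, leading ratio (-5/4); with t_0 = -3/11, classification follows.


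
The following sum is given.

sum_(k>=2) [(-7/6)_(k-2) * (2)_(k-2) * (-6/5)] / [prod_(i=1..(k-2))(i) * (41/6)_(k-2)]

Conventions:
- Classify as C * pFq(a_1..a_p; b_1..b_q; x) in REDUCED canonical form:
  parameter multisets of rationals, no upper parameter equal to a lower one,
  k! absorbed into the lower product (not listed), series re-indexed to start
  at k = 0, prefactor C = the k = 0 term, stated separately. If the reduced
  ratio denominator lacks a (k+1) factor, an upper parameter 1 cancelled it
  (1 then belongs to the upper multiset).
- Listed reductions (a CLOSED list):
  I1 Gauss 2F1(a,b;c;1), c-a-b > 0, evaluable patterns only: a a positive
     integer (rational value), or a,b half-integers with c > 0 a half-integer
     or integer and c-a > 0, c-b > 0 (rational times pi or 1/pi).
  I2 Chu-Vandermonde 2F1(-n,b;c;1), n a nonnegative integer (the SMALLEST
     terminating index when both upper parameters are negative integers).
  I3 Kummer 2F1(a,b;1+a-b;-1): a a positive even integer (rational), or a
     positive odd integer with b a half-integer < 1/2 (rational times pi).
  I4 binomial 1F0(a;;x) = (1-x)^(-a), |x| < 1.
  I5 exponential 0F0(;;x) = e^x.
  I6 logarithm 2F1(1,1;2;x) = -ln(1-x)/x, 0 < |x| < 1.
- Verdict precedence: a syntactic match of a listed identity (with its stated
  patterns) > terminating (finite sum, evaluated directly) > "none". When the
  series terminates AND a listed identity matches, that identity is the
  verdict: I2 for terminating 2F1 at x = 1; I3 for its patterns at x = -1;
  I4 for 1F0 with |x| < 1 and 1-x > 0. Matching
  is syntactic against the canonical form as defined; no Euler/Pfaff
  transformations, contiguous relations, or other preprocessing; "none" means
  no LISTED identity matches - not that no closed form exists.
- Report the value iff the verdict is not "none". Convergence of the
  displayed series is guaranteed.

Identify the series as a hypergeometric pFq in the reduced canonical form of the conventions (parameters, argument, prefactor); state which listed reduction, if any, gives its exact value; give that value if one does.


This is -6/5 * 2F1(-7/6, 2; 41/6; 1) in reduced canonical form. Verdict at x = 1: Gauss's theorem (I1) matches (x = 1: the Gamma ratio telescopes since c-a-b = 6 > 0 and a = 2 in Z>0). Hence: -29/36.

Key observation: t_0 being -6/5, the product of the first k integers (prefactor -6/5) is k!.
Consecutive-term ratio: r(k) = 1 * (k-7/6) (k+2) / [(k+41/6) (k+1)] - rational; roots negated = parameters, x = 1, C = -6/5.


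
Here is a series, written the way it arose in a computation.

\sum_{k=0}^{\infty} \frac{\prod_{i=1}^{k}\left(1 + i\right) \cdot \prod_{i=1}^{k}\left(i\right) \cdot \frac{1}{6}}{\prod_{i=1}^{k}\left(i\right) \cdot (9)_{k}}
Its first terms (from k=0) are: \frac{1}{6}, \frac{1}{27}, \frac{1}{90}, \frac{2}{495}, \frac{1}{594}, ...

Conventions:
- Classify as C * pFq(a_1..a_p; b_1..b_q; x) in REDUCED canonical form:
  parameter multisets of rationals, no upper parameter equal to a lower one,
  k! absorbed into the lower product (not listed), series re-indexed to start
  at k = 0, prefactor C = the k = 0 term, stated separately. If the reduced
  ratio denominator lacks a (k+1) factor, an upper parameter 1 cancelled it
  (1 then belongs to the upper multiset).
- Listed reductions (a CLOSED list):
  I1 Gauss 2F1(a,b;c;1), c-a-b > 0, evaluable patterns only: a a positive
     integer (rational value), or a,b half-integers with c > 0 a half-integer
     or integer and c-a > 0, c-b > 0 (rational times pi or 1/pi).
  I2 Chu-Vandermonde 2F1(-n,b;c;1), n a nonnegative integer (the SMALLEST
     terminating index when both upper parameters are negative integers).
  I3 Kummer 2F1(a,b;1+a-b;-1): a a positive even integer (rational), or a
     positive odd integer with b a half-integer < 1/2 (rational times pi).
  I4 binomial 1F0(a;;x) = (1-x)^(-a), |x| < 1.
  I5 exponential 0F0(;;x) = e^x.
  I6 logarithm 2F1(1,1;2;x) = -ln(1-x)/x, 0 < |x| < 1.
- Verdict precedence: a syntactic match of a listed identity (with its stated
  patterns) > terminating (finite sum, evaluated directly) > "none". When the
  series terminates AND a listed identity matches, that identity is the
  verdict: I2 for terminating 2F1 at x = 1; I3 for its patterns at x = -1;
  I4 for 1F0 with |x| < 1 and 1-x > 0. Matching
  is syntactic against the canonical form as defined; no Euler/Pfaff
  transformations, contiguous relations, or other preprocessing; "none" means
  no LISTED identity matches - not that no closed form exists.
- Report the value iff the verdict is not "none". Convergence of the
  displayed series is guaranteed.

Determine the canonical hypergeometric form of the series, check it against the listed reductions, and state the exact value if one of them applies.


Canonical form: C = \frac{1}{6} times 2F1 with upper {1, 2}, lower {9}, x = 1. Verdict (x = 1): Gauss (I1, integer-parameter pattern) applies (x = 1: the Gamma ratio telescopes since c-a-b = 6 > 0 and a = 1 in Z>0). Value: \frac{2}{9}.

The tell: x = 1 and the running product (C = 1/6, x = 1) telescopes to a rising factorial.
Ratio: r(k) = 1 * (k+1) (k+2) / [(k+9) (k+1)] - rational in k. x = 1; t_0 = \frac{1}{6}; negate the roots.


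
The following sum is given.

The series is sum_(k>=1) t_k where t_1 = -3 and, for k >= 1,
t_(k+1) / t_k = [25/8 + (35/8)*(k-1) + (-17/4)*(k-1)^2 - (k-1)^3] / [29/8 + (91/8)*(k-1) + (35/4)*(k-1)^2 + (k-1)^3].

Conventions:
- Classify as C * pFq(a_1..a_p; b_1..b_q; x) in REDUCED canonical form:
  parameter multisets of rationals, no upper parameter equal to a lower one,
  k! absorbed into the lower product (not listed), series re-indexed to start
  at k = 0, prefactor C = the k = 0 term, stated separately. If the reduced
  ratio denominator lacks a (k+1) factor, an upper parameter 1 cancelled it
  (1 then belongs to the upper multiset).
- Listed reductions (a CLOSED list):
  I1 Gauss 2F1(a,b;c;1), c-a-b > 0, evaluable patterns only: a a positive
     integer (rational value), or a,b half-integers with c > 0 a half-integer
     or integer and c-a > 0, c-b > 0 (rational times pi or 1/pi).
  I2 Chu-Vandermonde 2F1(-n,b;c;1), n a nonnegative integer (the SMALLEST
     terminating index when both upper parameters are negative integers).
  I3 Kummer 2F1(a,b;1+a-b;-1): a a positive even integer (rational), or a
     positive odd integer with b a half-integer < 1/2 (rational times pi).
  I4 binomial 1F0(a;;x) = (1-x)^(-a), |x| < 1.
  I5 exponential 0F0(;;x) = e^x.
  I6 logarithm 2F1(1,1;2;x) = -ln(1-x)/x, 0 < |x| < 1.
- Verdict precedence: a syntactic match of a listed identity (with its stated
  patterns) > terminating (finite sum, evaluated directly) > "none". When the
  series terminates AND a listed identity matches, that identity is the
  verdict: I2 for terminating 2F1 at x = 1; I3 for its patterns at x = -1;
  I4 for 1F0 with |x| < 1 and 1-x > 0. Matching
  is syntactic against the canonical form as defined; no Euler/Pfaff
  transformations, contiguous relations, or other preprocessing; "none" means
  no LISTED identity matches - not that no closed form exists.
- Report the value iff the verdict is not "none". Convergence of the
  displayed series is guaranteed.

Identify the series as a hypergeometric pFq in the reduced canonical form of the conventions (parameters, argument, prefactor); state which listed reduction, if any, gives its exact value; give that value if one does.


The series (x = -1) is 2F1: upper {-5/4, 5}, lower {29/4}, prefactor -3. Verdict: none (x = -1): each listed identity misses the multisets {-5/4, 5} ; {29/4}.

Structural cue: x = (-1) and the expanded ratio factors over Q; C = -3, x = -1, roots give parameters.
Term ratio: r(k) = (-1) * (k-5/4) (k+5) / [(k+29/4) (k+1)] - rational; roots negated = parameters, x = (-1), C = -3.


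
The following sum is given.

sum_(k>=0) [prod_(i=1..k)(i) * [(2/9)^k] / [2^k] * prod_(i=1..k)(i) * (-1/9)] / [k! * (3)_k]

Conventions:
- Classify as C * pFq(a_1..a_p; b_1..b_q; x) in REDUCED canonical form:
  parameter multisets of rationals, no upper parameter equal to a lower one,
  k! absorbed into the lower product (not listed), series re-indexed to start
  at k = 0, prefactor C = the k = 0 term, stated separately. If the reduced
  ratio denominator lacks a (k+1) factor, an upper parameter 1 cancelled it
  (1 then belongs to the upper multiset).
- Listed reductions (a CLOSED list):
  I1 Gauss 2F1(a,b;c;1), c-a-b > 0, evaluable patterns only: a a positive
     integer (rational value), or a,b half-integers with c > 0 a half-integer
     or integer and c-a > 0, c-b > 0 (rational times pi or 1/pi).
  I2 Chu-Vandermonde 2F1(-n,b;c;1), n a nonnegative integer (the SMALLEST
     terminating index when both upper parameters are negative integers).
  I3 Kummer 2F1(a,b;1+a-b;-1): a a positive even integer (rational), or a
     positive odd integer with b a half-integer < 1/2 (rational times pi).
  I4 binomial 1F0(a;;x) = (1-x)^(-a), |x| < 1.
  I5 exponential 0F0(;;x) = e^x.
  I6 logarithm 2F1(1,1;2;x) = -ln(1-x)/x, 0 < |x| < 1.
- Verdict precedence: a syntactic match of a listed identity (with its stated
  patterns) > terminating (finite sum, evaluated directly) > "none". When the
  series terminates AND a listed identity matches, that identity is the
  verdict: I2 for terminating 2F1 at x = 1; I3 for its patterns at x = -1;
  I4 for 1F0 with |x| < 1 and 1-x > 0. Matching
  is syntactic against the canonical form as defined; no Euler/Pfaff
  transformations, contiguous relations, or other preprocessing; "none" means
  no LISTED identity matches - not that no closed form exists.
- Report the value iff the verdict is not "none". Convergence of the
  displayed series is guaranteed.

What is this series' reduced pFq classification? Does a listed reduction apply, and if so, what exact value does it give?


Classification (C = -1/9): 2F1 with upper {1, 1}, lower {3}, argument x = 1/9. Verdict: none here - no I1-I6 shape fits x = 1/9 with lower {3}.

Key observation: x = (1/9) and the running product (C = -1/9) telescopes to a rising factorial.
Ratio: r(k) = (1/9) * (k+1) (k+1) / [(k+3) (k+1)] - rational; roots negated = parameters, x = (1/9), C = -1/9.


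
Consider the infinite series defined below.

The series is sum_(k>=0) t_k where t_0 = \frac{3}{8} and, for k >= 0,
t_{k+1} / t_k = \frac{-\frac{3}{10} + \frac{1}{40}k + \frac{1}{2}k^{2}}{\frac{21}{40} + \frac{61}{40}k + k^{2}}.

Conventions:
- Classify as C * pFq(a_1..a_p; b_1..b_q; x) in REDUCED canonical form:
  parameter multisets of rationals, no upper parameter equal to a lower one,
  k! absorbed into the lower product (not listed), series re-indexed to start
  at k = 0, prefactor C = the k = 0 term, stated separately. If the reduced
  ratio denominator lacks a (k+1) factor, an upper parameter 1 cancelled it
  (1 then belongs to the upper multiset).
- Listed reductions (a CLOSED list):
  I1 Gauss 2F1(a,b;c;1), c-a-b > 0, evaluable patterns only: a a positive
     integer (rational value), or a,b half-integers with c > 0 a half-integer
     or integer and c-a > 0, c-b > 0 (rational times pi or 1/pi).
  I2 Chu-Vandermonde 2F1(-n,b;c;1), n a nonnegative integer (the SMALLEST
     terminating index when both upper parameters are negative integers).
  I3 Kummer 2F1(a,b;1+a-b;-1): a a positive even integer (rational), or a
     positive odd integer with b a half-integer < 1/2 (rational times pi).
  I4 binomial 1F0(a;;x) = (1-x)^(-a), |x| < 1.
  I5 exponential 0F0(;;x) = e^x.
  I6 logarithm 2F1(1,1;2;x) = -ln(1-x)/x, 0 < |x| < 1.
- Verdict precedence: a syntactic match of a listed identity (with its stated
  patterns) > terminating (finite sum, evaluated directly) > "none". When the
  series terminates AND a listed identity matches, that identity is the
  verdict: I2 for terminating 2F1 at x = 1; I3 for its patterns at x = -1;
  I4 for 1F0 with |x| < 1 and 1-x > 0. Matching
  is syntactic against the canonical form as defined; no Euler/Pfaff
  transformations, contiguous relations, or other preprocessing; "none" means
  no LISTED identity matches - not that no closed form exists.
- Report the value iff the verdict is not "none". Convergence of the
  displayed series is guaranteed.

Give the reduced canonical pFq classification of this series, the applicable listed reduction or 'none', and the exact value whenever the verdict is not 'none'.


With C = \frac{3}{8}: the canonical form is 2F1(-\frac{3}{4}, \frac{4}{5}; \frac{21}{40}; \frac{1}{2}). Verdict: none - at argument \frac{1}{2} the multisets {-\frac{3}{4}, \frac{4}{5}} ; {\frac{21}{40}} match no listed identity.

The tell: x = \frac{1}{2} and the expanded ratio factors over Q; C = 3/8, x = 1/2, roots give parameters.
Adjacent-term ratio: r(k) = \frac{1}{2} * (k-\frac{3}{4}) (k+\frac{4}{5}) / [(k+\frac{21}{40}) (k+1)] - rational in k, leading ratio \frac{1}{2}; with t_0 = \frac{3}{8}, classification follows.


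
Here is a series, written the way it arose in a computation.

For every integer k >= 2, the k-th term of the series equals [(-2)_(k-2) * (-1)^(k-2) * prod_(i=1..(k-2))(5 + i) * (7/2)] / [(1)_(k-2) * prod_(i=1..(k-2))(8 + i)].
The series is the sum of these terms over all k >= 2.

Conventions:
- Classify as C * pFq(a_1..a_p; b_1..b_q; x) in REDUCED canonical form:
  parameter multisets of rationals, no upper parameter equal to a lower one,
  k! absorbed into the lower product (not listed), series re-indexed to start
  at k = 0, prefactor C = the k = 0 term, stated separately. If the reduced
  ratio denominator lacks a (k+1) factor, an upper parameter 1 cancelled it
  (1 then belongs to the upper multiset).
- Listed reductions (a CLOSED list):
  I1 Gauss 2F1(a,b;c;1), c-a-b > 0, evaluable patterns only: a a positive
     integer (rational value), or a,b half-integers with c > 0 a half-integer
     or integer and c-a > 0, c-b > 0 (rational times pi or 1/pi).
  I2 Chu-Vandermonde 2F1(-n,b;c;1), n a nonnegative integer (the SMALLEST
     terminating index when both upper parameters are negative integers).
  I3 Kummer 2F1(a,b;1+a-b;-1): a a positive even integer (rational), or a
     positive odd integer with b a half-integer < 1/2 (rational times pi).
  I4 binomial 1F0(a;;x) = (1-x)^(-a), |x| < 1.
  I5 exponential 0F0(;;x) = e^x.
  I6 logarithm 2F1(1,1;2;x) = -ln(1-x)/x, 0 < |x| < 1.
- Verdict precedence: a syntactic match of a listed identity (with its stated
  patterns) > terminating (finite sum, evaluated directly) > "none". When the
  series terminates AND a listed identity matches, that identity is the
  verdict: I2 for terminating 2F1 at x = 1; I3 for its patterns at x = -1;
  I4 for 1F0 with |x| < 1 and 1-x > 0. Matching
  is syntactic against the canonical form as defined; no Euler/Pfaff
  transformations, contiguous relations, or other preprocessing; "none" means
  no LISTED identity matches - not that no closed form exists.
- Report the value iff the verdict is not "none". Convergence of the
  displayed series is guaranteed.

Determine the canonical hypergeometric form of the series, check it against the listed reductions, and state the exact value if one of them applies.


With C = 7/2: the canonical form is 2F1(-2, 6; 9; -1). Verdict at x = -1: Kummer (I3) matches (x = -1; c = 9 equals 1+a-b for upper {-2, 6}: listed pattern). Its exact value is 49/5.

First insight: t_0 being 7/2, the lower running product (C = 7/2, x = -1) is a rising factorial.
Consecutive-term ratio: r(k) = (-1) * (k-2) (k+6) / [(k+9) (k+1)] ; factor over Q: parameters, x = (-1), and C = 7/2.


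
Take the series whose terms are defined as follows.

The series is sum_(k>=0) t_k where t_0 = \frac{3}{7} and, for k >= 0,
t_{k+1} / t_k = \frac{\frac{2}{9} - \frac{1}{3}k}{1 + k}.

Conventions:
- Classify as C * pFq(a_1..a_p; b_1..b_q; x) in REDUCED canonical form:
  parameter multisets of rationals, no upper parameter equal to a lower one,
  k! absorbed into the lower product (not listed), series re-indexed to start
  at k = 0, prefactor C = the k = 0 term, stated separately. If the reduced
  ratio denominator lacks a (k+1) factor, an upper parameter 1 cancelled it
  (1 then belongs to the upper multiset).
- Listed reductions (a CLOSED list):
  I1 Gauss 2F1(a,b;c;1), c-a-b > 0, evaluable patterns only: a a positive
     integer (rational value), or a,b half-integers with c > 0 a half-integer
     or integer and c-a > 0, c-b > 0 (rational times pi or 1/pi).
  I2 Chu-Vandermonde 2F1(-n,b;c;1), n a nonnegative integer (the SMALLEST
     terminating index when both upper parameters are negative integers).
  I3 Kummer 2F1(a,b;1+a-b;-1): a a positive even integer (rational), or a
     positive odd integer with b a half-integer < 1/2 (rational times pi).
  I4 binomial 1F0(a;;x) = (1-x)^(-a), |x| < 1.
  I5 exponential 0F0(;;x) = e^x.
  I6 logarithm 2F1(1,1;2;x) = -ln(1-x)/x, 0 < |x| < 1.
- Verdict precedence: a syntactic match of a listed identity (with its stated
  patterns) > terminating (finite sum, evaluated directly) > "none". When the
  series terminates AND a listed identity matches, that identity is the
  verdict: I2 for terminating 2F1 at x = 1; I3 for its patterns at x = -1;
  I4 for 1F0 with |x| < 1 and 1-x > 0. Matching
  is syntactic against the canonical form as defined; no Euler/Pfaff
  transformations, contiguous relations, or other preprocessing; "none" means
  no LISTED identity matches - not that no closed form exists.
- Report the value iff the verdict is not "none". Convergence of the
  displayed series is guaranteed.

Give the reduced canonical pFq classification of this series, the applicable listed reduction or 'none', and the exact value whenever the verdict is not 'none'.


At argument -\frac{1}{3}: a 1F0 with upper {-\frac{2}{3}}, lower {-}, scaled by C = \frac{3}{7}. Verdict at x = -\frac{1}{3}: the I4 binomial reduction matches (the 1F0 binomial series: exponent 2/3, x = -\frac{1}{3}). Sum: \frac{3}{7} \cdot \left(\frac{4}{3}\right)^{\frac{2}{3}}.

The tell: x = -\frac{1}{3} and roots of the ratio polynomials (C = 3/7, x = -1/3) are the negated parameters.
Consecutive-term ratio: r(k) = -\frac{1}{3} * (k-\frac{2}{3}) / [(k+1)] - rational; roots negated = parameters, x = -\frac{1}{3}, C = \frac{3}{7}.


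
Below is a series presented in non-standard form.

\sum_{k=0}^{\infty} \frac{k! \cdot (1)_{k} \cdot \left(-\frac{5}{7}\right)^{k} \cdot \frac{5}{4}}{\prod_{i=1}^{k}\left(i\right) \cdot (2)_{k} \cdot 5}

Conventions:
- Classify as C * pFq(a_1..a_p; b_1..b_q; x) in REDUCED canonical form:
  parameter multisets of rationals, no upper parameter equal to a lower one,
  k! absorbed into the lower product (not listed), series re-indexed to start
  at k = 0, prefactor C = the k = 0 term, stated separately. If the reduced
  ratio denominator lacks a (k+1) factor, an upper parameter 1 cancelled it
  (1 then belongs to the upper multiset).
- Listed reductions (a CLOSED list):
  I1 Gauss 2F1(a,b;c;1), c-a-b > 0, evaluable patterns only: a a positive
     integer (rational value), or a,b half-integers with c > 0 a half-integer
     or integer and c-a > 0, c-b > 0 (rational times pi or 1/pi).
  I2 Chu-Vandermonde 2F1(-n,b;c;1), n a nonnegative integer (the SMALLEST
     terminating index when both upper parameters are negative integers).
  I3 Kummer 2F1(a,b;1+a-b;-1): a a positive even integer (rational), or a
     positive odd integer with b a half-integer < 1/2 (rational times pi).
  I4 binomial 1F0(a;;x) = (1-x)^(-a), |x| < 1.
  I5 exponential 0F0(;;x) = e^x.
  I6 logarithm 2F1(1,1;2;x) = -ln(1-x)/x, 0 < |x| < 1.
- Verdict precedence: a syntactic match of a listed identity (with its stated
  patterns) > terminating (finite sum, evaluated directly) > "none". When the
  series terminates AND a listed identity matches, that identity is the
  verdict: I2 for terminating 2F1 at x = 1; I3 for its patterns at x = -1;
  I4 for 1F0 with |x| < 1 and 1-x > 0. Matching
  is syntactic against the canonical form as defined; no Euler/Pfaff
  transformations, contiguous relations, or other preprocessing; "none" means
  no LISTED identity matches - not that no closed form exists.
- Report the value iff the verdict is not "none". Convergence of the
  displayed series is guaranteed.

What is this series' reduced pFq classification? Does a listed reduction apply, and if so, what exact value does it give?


Prefactor \frac{1}{4}, argument -\frac{5}{7}: 2F1 with upper {1, 1} over lower {2}. Verdict: this is logarithm (I6) (the logarithm: parameters (1,1;2), x = -\frac{5}{7}). Sum: \frac{7}{20} \cdot \ln\left(\frac{12}{7}\right).

Key observation: x = -\frac{5}{7} and the factorial ratio (prefactor 1/4) (k+a-1)!/(a-1)! is a rising factorial (a)_k.
Consecutive-term ratio: r(k) = -\frac{5}{7} * (k+1) (k+1) / [(k+2) (k+1)] - rational in k, leading ratio -\frac{5}{7}; with t_0 = \frac{1}{4}, classification follows.


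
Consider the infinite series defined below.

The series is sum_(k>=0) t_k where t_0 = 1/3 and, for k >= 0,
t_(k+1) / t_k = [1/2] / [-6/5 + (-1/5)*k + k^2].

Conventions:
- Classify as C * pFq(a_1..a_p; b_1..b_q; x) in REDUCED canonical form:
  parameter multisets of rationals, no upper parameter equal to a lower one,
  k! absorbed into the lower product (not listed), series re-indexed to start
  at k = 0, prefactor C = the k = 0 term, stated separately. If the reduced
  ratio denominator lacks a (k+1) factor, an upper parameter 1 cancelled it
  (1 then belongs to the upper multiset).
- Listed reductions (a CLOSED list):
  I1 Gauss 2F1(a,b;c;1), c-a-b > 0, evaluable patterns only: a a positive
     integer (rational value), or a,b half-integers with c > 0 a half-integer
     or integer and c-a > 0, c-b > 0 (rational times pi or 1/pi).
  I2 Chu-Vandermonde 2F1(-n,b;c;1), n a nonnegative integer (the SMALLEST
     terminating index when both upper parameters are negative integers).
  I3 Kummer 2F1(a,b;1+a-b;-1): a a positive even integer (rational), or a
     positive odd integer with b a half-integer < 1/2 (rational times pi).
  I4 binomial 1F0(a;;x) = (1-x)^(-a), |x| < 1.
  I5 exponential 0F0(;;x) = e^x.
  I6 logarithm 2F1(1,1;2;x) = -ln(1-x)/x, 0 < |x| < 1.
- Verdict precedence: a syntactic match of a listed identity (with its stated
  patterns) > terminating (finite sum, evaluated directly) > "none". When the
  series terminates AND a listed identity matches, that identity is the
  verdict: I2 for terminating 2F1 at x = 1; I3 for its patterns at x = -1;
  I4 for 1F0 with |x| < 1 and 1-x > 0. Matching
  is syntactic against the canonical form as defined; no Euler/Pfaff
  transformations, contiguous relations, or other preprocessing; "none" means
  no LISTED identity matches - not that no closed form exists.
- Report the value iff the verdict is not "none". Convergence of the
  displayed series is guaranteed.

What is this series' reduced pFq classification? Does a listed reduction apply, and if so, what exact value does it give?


At argument 1/2: a 0F1 with upper {-}, lower {-6/5}, scaled by C = 1/3. Verdict: none. Every listed pattern misses the 0F1 form at 1/2, upper {-}.

Structural cue: x = (1/2) and factor the ratio over Q (prefactor 1/3): negated roots = parameters.
Consecutive-term ratio: r(k) = (1/2) * 1 / [(k-6/5) (k+1)] - poly over poly, x = (1/2) from leading terms; C = 1/3 at k = 0.


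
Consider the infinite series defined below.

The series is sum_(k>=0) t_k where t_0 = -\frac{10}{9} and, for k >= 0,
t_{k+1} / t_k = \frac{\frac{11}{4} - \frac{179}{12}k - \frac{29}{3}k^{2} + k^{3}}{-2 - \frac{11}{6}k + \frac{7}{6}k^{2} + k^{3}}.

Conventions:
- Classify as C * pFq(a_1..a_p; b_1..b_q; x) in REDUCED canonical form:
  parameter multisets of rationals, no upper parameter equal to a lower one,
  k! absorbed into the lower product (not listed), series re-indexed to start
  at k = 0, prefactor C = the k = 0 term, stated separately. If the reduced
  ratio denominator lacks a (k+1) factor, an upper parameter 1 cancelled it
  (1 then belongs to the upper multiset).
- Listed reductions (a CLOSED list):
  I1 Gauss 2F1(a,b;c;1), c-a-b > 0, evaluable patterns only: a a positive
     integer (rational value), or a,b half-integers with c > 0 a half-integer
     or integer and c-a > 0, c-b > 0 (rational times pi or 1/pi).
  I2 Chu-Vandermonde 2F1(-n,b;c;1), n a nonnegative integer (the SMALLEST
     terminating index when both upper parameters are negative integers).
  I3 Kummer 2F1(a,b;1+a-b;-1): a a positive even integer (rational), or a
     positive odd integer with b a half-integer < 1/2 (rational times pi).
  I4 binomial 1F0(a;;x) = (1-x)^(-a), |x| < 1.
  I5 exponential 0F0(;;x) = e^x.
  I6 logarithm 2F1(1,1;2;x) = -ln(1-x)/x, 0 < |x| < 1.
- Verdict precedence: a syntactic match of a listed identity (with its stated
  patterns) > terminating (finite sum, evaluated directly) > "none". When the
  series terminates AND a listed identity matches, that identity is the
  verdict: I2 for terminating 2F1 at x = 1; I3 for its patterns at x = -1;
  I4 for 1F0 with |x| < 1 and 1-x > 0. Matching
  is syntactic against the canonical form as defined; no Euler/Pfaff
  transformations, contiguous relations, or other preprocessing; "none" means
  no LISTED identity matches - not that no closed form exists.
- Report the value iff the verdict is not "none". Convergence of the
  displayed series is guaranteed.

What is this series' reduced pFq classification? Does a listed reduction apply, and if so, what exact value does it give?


Reduced: x = 1, 2F1, upper = {-11, -\frac{1}{6}}, lower = {-\frac{4}{3}}, C = -\frac{10}{9}. Verdict: this is Chu-Vandermonde (I2) (terminating 2F1 at x = 1 with n = 11, b = -1/6, c = -\frac{4}{3}). Exact value: -\frac{103662965}{122683392}.

Structural cue: t_0 being -\frac{10}{9}, roots of the ratio polynomials (C = -10/9, x = 1) are the negated parameters.
Adjacent-term ratio: r(k) = 1 * (k-11) (k-\frac{1}{6}) / [(k-\frac{4}{3}) (k+1)] - rational in k. x = 1; t_0 = -\frac{10}{9}; negate the roots.


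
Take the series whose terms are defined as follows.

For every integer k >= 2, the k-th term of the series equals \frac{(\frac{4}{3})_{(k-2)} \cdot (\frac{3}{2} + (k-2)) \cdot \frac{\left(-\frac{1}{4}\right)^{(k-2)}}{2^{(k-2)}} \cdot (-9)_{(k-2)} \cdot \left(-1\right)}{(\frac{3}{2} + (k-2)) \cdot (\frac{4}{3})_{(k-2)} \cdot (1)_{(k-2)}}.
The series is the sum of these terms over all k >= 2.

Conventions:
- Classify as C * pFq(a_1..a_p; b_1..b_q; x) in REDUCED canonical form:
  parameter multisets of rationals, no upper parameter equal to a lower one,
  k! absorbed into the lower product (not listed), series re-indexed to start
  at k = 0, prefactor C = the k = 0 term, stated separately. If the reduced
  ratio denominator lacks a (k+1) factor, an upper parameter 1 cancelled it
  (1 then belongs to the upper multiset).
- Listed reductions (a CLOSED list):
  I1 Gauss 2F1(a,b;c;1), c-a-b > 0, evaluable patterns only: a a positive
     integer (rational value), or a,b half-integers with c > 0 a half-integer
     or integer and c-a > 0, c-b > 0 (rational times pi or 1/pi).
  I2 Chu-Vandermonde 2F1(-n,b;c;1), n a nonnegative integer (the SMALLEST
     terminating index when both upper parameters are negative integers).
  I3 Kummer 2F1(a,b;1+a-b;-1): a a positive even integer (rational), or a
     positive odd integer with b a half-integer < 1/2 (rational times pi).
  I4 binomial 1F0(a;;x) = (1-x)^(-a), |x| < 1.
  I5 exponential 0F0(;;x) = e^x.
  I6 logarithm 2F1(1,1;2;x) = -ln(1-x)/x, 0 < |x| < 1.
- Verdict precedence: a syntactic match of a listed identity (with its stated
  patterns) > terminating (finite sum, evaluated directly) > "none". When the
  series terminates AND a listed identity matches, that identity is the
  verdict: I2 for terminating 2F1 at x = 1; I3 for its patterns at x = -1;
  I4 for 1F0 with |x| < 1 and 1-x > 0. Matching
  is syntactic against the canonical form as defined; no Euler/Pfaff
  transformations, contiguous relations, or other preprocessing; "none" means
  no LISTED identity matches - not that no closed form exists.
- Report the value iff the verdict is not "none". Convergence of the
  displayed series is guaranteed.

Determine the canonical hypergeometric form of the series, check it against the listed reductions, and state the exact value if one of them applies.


Canonical form: C = -1 times 1F0 with upper {-9}, lower {-}, x = -\frac{1}{8}. Verdict (x = -\frac{1}{8}): the binomial series (I4) applies (the 1F0 binomial series: exponent 9, x = -\frac{1}{8}). Its exact value is -\frac{387420489}{134217728}.

Key observation: t_0 = -1 here, and k + 3/2 divides numerator and denominator alike; C = -1, x = -1/8 after cancelling.
Ratio: r(k) = -\frac{1}{8} * (k-9) / [(k+1)] - poly over poly, x = -\frac{1}{8} from leading terms; C = -1 at k = 0.


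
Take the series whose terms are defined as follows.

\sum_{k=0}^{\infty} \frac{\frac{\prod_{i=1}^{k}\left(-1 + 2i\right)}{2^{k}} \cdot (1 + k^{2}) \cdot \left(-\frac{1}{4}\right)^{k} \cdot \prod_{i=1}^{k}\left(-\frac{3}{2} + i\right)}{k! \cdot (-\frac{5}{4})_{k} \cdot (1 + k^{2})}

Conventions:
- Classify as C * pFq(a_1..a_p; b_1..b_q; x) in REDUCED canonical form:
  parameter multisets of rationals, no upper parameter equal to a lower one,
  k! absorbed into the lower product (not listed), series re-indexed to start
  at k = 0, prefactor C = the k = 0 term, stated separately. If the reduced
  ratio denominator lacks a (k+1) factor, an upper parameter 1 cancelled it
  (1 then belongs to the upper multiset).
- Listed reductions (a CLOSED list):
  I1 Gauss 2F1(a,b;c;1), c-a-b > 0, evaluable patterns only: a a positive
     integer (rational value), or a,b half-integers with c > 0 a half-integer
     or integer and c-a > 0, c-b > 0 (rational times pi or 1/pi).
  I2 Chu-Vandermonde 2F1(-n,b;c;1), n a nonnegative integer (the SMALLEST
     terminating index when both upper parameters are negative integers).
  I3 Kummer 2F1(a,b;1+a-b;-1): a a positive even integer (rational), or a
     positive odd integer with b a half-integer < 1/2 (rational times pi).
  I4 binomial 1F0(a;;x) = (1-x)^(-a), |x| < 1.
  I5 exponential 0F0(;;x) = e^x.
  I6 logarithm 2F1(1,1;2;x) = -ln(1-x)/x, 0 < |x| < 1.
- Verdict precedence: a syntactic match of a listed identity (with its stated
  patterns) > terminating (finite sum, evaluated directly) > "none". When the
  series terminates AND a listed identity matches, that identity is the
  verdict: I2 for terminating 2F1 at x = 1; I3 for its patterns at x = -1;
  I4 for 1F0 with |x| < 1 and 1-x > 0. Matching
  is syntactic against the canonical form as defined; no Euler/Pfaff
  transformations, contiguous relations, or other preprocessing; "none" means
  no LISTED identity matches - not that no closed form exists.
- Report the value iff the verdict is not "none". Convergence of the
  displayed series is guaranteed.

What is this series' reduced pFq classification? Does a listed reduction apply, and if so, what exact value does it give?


Canonical form: C = 1 times 2F1 with upper {-\frac{1}{2}, \frac{1}{2}}, lower {-\frac{5}{4}}, x = -\frac{1}{4}. Verdict: none here - no I1-I6 shape fits x = -\frac{1}{4} with lower {-\frac{5}{4}}.

Structural cue: t_0 being 1, the odd product 1*3*...*(2k-1) (C = 1) is 2^k (1/2)_k.
Ratio: r(k) = -\frac{1}{4} * (k-\frac{1}{2}) (k+\frac{1}{2}) / [(k-\frac{5}{4}) (k+1)] - rational in k. x = -\frac{1}{4}; t_0 = 1; negate the roots.


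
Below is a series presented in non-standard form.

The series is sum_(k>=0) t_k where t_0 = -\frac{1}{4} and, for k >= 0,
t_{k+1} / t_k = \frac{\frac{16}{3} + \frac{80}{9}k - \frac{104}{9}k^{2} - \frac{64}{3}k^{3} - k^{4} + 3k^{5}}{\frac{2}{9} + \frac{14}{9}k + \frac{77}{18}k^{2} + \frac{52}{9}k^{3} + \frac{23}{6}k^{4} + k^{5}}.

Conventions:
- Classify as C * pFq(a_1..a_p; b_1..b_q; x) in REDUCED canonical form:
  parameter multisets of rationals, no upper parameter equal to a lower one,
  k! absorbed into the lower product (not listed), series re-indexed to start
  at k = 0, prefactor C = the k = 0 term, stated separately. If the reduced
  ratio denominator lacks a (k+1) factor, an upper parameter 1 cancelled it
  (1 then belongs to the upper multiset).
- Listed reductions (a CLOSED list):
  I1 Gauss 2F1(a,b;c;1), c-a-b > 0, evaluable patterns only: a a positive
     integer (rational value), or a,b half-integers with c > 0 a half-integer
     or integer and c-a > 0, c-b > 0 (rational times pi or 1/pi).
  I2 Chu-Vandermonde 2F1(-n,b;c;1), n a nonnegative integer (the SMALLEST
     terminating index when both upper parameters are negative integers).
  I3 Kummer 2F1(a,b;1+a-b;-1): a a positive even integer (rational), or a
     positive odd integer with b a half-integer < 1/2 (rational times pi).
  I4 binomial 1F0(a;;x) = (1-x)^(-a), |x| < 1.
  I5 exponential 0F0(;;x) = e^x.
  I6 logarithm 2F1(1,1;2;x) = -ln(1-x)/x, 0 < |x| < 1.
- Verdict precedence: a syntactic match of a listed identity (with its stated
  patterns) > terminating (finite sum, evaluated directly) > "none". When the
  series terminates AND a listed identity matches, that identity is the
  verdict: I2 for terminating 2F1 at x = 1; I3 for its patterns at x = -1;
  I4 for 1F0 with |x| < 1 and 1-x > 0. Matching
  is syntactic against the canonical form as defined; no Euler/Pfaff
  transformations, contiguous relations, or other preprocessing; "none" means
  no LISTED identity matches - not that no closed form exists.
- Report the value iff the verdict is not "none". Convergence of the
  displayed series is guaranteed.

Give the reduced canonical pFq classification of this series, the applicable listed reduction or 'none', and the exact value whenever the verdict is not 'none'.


Structural cue: t_0 = -\frac{1}{4} here, and cancel k + 2/3 from the displayed ratio first; then prefactor -1/4.
Consecutive-term ratio: r(k) = 3 * (k-3) (k-\frac{2}{3}) (k+2) / [(k+\frac{1}{2}) (k+1) (k+1)] - rational in k, leading ratio 3; with t_0 = -\frac{1}{4}, classification follows.

x = 3 here; the reduced form reads 3F2, upper {-3, -\frac{2}{3}, 2}, lower {\frac{1}{2}, 1}, C = -\frac{1}{4}. Verdict: terminating. With -3 upstairs the series is a 4-term polynomial sum; evaluated term by term. Its exact value is -\frac{271}{60}.


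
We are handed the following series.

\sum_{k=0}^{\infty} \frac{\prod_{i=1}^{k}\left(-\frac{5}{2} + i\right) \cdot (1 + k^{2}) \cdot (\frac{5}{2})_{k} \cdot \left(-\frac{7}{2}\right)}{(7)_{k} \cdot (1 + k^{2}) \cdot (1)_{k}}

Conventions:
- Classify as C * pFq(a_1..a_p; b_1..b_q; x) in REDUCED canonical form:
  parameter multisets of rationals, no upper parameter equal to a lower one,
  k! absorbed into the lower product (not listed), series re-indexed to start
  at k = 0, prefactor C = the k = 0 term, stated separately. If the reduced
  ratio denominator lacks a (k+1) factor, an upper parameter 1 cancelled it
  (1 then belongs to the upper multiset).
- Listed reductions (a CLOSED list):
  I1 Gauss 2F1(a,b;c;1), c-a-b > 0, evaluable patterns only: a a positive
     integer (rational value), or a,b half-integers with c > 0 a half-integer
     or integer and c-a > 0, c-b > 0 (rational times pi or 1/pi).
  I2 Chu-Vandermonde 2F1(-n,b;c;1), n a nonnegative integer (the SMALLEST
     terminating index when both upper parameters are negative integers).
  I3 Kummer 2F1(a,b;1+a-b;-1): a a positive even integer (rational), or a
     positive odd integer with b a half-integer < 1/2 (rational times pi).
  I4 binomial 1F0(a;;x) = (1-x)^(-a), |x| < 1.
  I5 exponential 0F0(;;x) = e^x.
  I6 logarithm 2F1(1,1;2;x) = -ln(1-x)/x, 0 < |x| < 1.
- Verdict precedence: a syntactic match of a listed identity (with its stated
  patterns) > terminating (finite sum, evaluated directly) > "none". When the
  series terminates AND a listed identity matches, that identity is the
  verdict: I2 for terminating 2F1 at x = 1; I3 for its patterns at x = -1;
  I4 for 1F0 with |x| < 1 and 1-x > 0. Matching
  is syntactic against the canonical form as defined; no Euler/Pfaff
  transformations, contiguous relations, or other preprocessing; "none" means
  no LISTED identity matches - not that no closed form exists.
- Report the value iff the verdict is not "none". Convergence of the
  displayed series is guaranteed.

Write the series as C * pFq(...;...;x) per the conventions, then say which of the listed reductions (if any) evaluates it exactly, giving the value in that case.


Prefactor -\frac{7}{2}, argument 1: 2F1 with upper {-\frac{3}{2}, \frac{5}{2}} over lower {7}. Verdict (x = 1): Gauss's theorem I1 (half-integer case) applies (x = 1; upper {-\frac{3}{2}, \frac{5}{2}} half-integers, c = 7 in the evaluable pattern). Value: \left(-\frac{262144}{45045}\right) / \pi.

Structural cue: from the first term -\frac{7}{2}: striking the common factor k^2 + 1 reduces the term (C = -7/2).
Term ratio: r(k) = 1 * (k-\frac{3}{2}) (k+\frac{5}{2}) / [(k+7) (k+1)] ; factor over Q: parameters, x = 1, and C = -\frac{7}{2}.


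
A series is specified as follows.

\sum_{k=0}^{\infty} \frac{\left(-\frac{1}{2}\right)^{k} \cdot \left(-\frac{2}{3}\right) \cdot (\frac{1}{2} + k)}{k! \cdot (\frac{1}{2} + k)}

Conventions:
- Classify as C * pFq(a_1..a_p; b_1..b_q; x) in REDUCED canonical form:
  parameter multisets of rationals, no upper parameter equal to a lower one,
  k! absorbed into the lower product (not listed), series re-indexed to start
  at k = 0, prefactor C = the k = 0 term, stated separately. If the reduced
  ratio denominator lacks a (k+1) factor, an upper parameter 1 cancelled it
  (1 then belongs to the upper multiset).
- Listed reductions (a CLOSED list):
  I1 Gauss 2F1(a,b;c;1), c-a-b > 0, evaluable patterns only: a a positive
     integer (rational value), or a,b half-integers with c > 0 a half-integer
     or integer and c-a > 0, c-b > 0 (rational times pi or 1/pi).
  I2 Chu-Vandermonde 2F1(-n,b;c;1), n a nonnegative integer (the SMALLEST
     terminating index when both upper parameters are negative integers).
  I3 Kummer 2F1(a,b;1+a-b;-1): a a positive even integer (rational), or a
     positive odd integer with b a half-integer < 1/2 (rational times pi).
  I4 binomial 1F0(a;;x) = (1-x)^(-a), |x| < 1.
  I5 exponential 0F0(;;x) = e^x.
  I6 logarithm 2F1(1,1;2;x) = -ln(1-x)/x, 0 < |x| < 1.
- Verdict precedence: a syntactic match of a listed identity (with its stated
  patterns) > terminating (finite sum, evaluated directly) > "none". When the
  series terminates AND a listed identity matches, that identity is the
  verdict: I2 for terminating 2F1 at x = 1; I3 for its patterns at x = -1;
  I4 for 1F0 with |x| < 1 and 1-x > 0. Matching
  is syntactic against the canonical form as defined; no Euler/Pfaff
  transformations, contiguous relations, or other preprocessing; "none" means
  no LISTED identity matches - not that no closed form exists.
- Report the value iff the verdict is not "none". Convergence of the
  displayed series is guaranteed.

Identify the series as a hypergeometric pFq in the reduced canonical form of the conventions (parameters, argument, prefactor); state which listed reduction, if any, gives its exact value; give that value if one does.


Classification (C = -\frac{2}{3}): 0F0 with upper {-}, lower {-}, argument x = -\frac{1}{2}. Verdict: this is the I5 exponential reduction (the 0F0 exponential series at x = -\frac{1}{2}). Its exact value is \left(-\frac{2}{3}\right) \cdot e^{-\frac{1}{2}}.

Key observation: t_0 being -\frac{2}{3}, the factor k + 1/2 cancels (top and bottom), leaving C = -2/3, x = -1/2.
Step ratio: r(k) = -\frac{1}{2} * 1 / [(k+1)] - rational; roots negated = parameters, x = -\frac{1}{2}, C = -\frac{2}{3}.
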